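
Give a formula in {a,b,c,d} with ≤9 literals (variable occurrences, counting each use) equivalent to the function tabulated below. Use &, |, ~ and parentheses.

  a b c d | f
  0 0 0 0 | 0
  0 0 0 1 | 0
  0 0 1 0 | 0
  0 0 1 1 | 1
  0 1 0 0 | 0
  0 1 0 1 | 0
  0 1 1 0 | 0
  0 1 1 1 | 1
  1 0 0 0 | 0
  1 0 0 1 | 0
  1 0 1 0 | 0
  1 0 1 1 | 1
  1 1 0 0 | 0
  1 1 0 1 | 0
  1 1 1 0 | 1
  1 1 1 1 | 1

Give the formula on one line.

  ~a = 1111111100000000
  (~a & b) = 0000111100000000
  ((~a & b) | a) = 0000111111111111
  (((~a & b) | a) | c) = 0011111111111111
  ~c = 1100110011001100
  (~c | b) = 1100111111001111
  (a & (~c | b)) = 0000000011001111
  ((a & (~c | b)) | d) = 0101010111011111
  ((((~a & b) | a) | c) & ((a & (~c | b)) | d)) = 0001010111011111
  (c & ((((~a & b) | a) | c) & ((a & (~c | b)) | d))) = 0001000100010011

(c & ((((~a & b) | a) | c) & ((a & (~c | b)) | d)))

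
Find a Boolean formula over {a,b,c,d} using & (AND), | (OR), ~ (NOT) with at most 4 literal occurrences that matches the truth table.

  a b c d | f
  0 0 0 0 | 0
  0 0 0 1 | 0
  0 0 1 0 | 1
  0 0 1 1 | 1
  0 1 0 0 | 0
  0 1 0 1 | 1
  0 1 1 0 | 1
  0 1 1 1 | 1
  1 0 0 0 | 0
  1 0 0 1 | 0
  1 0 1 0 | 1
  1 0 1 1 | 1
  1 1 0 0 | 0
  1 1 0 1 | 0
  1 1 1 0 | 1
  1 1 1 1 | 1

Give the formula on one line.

  ~a = 1111111100000000
  (~a & b) = 0000111100000000
  ((~a & b) & d) = 0000010100000000
  (((~a & b) & d) | c) = 0011011100110011

(((~a & b) & d) | c)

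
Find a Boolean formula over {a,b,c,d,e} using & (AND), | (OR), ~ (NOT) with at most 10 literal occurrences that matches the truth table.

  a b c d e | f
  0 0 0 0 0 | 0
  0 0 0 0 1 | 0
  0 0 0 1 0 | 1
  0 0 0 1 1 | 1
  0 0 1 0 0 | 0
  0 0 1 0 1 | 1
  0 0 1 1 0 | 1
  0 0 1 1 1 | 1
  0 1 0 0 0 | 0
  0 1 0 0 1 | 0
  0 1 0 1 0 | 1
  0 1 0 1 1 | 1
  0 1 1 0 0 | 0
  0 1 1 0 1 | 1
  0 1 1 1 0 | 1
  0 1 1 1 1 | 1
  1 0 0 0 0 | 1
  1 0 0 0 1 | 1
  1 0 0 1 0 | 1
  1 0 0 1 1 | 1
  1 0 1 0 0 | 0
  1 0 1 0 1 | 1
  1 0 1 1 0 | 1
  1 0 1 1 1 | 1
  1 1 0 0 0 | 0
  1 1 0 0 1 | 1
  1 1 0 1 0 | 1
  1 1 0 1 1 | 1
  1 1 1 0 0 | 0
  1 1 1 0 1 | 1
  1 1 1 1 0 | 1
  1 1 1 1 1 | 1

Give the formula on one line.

  (a | c) = 00001111000011111111111111111111
  ~b = 11111111000000001111111100000000
  ~c = 11110000111100001111000011110000
  (~b & ~c) = 11110000000000001111000000000000
  ((~b & ~c) | e) = 11110101010101011111010101010101
  (d | ((~b & ~c) | e)) = 11110111011101111111011101110111
  ((a | c) & (d | ((~b & ~c) | e))) = 00000111000001111111011101110111
  (d | ((a | c) & (d | ((~b & ~c) | e)))) = 00110111001101111111011101110111

(d | ((a | c) & (d | ((~b & ~c) | e))))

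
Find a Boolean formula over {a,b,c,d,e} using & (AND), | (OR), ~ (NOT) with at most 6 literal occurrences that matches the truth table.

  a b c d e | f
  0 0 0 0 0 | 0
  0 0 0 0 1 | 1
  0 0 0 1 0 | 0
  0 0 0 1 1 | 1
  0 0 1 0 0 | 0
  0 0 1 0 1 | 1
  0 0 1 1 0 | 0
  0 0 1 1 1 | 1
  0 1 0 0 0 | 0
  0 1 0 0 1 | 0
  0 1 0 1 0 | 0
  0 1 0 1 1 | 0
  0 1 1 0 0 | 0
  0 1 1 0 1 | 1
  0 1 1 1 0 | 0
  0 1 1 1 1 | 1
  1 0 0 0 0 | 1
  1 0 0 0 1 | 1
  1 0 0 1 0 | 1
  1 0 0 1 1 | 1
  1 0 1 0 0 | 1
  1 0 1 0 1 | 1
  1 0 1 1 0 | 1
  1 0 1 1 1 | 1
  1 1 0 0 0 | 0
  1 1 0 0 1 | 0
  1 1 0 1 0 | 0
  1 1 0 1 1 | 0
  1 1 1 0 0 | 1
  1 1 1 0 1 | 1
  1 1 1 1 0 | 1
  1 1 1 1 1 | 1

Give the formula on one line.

  ~b = 11111111000000001111111100000000
  (c | ~b) = 11111111000011111111111100001111
  (a | e) = 01010101010101011111111111111111
  ((c | ~b) & (a | e)) = 01010101000001011111111100001111

((c | ~b) & (a | e))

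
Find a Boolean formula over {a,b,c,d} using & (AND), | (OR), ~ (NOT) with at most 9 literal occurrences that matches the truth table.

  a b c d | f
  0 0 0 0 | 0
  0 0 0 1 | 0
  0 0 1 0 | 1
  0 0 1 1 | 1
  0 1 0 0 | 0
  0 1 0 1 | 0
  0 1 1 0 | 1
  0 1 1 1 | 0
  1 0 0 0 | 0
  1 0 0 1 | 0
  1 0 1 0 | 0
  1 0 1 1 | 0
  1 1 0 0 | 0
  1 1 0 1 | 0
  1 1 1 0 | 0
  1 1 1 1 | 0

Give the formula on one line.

(((~d | (c & ~b)) & (((~b | ~a) | (~d & a)) & c)) & ~a)

  ~d = 1010101010101010
  ~b = 1111000011110000
  (c & ~b) = 0011000000110000
  (~d | (c & ~b)) = 1011101010111010
  ~a = 1111111100000000
  (~b | ~a) = 1111111111110000
  (~d & a) = 0000000010101010
  ((~b | ~a) | (~d & a)) = 1111111111111010
  (((~b | ~a) | (~d & a)) & c) = 0011001100110010
  ((~d | (c & ~b)) & (((~b | ~a) | (~d & a)) & c)) = 0011001000110010
  (((~d | (c & ~b)) & (((~b | ~a) | (~d & a)) & c)) & ~a) = 0011001000000000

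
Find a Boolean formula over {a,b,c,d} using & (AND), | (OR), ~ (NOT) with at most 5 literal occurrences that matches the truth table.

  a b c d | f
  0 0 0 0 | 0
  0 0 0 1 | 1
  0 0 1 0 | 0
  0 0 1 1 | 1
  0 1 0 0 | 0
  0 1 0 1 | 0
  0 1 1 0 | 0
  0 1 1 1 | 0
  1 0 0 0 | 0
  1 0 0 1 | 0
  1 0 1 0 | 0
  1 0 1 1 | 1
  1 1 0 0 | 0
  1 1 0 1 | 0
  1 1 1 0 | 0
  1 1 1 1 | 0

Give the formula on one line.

(((c | ~a) & ~b) & d)

  ~a = 1111111100000000
  (c | ~a) = 1111111100110011
  ~b = 1111000011110000
  ((c | ~a) & ~b) = 1111000000110000
  (((c | ~a) & ~b) & d) = 0101000000010000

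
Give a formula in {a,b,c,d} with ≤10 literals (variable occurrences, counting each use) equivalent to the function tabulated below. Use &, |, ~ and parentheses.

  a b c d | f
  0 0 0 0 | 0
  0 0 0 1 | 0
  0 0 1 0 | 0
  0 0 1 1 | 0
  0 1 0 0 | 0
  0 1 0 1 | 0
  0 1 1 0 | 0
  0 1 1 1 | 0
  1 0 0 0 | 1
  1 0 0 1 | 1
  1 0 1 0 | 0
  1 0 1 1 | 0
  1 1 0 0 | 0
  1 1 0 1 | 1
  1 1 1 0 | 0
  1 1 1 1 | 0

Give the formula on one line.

  ~c = 1100110011001100
  (~c & a) = 0000000011001100
  (c | d) = 0111011101110111
  (~c & (c | d)) = 0100010001000100
  (b & c) = 0000001100000011
  ~b = 1111000011110000
  ((b & c) | ~b) = 1111001111110011
  ((~c & (c | d)) | ((b & c) | ~b)) = 1111011111110111
  ((~c & a) & ((~c & (c | d)) | ((b & c) | ~b))) = 0000000011000100

((~c & a) & ((~c & (c | d)) | ((b & c) | ~b)))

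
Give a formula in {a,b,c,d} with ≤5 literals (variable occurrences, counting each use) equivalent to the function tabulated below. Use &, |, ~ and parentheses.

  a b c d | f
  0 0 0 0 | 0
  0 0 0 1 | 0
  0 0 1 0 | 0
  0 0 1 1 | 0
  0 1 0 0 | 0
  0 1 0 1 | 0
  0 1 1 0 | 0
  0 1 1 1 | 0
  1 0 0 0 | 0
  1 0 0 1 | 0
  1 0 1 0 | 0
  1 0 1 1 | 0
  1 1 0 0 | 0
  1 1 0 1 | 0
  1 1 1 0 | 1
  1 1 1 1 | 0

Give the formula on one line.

((b & a) & (~d & c))

  (b & a) = 0000000000001111
  ~d = 1010101010101010
  (~d & c) = 0010001000100010
  ((b & a) & (~d & c)) = 0000000000000010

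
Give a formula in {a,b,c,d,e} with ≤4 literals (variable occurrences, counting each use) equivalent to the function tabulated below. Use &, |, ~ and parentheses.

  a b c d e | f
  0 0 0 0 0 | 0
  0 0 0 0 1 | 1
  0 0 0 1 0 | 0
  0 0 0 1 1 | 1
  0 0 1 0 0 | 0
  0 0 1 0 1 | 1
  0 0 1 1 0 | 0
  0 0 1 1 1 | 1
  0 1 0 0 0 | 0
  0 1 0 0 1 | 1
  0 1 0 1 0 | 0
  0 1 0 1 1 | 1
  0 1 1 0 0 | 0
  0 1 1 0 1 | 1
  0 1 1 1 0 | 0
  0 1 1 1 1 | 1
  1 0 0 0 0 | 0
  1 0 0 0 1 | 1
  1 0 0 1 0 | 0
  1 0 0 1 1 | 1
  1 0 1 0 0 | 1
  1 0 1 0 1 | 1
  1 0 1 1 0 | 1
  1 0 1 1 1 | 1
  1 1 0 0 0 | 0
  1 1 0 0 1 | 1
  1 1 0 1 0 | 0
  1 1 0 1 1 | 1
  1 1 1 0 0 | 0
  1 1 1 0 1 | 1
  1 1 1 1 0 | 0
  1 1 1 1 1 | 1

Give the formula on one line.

(e | (c & (a & ~b)))

  ~b = 11111111000000001111111100000000
  (a & ~b) = 00000000000000001111111100000000
  (c & (a & ~b)) = 00000000000000000000111100000000
  (e | (c & (a & ~b))) = 01010101010101010101111101010101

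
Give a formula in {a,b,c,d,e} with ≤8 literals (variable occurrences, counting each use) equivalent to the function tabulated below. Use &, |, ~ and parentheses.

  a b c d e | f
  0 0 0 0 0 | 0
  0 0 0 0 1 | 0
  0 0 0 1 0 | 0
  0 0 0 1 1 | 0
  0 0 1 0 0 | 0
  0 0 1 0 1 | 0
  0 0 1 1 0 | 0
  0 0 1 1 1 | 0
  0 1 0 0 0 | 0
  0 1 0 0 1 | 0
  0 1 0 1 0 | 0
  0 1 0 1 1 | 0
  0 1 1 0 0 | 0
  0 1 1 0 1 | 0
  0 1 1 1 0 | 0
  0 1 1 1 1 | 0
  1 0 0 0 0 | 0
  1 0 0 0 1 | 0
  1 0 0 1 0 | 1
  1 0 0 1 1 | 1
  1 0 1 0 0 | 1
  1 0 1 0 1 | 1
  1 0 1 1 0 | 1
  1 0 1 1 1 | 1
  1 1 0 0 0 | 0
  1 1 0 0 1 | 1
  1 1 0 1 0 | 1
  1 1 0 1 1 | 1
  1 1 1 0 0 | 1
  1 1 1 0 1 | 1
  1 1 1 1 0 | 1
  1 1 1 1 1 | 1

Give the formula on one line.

  (c | d) = 00111111001111110011111100111111
  (e & b) = 00000000010101010000000001010101
  ((c | d) | (e & b)) = 00111111011111110011111101111111
  (a & ((c | d) | (e & b))) = 00000000000000000011111101111111

(a & ((c | d) | (e & b)))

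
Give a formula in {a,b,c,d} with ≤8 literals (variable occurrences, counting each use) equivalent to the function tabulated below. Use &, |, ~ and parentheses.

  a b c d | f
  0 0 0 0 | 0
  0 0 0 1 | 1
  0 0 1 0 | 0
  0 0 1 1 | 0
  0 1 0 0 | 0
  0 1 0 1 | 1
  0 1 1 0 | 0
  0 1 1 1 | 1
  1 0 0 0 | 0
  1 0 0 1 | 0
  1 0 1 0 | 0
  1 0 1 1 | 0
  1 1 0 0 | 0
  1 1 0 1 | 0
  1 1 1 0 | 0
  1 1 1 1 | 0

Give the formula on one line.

  ~a = 1111111100000000
  (b & d) = 0000010100000101
  ((b & d) & c) = 0000000100000001
  ~c = 1100110011001100
  (~c & d) = 0100010001000100
  (~a & (~c & d)) = 0100010000000000
  (((b & d) & c) | (~a & (~c & d))) = 0100010100000001
  (~a & (((b & d) & c) | (~a & (~c & d)))) = 0100010100000000

(~a & (((b & d) & c) | (~a & (~c & d))))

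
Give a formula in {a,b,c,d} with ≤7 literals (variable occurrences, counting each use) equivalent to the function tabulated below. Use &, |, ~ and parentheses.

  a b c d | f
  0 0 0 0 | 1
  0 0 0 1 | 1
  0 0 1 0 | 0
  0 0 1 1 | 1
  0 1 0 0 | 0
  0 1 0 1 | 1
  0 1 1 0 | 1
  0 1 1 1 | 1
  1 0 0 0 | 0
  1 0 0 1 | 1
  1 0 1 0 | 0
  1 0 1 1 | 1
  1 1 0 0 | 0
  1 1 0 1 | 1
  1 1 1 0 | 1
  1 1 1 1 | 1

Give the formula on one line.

((b & c) | (((~a & ~b) & (~c & ~b)) | d))

  (b & c) = 0000001100000011
  ~a = 1111111100000000
  ~b = 1111000011110000
  (~a & ~b) = 1111000000000000
  ~c = 1100110011001100
  (~c & ~b) = 1100000011000000
  ((~a & ~b) & (~c & ~b)) = 1100000000000000
  (((~a & ~b) & (~c & ~b)) | d) = 1101010101010101
  ((b & c) | (((~a & ~b) & (~c & ~b)) | d)) = 1101011101010111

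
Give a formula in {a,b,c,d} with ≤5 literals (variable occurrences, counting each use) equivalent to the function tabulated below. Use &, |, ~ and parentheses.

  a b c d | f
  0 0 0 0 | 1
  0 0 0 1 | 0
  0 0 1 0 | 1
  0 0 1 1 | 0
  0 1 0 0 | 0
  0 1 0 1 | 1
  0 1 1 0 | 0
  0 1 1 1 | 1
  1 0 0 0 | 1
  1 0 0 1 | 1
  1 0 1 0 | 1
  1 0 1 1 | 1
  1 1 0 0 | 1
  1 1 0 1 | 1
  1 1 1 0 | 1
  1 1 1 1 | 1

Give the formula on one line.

  ~d = 1010101010101010
  ~b = 1111000011110000
  (~d & ~b) = 1010000010100000
  (b & d) = 0000010100000101
  (a | (b & d)) = 0000010111111111
  ((~d & ~b) | (a | (b & d))) = 1010010111111111

((~d & ~b) | (a | (b & d)))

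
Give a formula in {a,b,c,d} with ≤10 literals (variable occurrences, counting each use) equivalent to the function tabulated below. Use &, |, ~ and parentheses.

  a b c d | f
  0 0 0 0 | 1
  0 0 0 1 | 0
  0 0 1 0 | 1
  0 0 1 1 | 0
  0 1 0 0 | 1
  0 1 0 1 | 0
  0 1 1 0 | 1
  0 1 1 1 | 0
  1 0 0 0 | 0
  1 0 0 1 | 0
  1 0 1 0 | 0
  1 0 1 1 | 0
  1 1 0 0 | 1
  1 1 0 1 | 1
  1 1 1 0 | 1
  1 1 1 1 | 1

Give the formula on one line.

((~a & ((a & ~d) | (~a & ~d))) | (a & b))

  ~a = 1111111100000000
  ~d = 1010101010101010
  (a & ~d) = 0000000010101010
  (~a & ~d) = 1010101000000000
  ((a & ~d) | (~a & ~d)) = 1010101010101010
  (~a & ((a & ~d) | (~a & ~d))) = 1010101000000000
  (a & b) = 0000000000001111
  ((~a & ((a & ~d) | (~a & ~d))) | (a & b)) = 1010101000001111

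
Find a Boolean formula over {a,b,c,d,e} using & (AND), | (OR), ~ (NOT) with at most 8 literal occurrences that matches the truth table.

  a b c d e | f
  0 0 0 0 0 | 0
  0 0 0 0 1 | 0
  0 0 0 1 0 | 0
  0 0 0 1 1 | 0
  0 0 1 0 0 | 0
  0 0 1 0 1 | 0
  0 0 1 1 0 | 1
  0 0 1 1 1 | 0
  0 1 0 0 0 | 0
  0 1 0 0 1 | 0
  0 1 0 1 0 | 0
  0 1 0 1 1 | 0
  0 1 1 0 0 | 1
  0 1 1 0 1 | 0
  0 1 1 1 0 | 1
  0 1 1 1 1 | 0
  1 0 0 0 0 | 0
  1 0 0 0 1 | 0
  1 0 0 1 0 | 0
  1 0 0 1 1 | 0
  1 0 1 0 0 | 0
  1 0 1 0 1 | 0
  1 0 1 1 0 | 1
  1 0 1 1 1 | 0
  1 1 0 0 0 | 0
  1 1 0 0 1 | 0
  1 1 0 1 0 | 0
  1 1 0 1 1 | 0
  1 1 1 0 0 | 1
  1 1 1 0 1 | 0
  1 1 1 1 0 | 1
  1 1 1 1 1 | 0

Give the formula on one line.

(~e & ((d | (~e & ((a | c) & b))) & c))

  ~e = 10101010101010101010101010101010
  (a | c) = 00001111000011111111111111111111
  ((a | c) & b) = 00000000000011110000000011111111
  (~e & ((a | c) & b)) = 00000000000010100000000010101010
  (d | (~e & ((a | c) & b))) = 00110011001110110011001110111011
  ((d | (~e & ((a | c) & b))) & c) = 00000011000010110000001100001011
  (~e & ((d | (~e & ((a | c) & b))) & c)) = 00000010000010100000001000001010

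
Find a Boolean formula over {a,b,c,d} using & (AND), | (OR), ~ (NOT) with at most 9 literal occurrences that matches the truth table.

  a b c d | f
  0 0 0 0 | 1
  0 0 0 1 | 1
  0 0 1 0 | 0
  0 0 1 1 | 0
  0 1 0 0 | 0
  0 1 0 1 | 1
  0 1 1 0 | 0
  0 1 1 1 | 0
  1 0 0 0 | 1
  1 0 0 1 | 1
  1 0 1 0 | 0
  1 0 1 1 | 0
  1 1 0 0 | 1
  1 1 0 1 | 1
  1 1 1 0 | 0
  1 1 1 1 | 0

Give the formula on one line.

  (b & d) = 0000010100000101
  ~b = 1111000011110000
  ((b & d) | ~b) = 1111010111110101
  (((b & d) | ~b) | a) = 1111010111111111
  ((((b & d) | ~b) | a) | c) = 1111011111111111
  ~c = 1100110011001100
  (((((b & d) | ~b) | a) | c) & ~c) = 1100010011001100

(((((b & d) | ~b) | a) | c) & ~c)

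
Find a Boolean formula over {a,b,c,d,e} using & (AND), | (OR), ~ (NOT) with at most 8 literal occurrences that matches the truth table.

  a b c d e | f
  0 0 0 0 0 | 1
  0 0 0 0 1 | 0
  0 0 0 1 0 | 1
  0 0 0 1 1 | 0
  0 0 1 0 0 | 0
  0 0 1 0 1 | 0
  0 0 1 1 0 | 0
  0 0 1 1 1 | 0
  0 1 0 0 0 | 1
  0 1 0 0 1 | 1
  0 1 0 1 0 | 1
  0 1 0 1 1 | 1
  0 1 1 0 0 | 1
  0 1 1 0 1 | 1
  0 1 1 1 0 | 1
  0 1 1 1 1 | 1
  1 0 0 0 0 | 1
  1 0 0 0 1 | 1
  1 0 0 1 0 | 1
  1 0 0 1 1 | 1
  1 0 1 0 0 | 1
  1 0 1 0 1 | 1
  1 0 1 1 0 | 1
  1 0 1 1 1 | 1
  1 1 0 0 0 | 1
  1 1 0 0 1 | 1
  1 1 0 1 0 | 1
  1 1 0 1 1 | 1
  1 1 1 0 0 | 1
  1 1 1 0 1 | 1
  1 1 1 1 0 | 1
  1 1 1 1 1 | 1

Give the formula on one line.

((b | a) | (~e & ((~b & e) | (a | ~c))))

  (b | a) = 00000000111111111111111111111111
  ~e = 10101010101010101010101010101010
  ~b = 11111111000000001111111100000000
  (~b & e) = 01010101000000000101010100000000
  ~c = 11110000111100001111000011110000
  (a | ~c) = 11110000111100001111111111111111
  ((~b & e) | (a | ~c)) = 11110101111100001111111111111111
  (~e & ((~b & e) | (a | ~c))) = 10100000101000001010101010101010
  ((b | a) | (~e & ((~b & e) | (a | ~c)))) = 10100000111111111111111111111111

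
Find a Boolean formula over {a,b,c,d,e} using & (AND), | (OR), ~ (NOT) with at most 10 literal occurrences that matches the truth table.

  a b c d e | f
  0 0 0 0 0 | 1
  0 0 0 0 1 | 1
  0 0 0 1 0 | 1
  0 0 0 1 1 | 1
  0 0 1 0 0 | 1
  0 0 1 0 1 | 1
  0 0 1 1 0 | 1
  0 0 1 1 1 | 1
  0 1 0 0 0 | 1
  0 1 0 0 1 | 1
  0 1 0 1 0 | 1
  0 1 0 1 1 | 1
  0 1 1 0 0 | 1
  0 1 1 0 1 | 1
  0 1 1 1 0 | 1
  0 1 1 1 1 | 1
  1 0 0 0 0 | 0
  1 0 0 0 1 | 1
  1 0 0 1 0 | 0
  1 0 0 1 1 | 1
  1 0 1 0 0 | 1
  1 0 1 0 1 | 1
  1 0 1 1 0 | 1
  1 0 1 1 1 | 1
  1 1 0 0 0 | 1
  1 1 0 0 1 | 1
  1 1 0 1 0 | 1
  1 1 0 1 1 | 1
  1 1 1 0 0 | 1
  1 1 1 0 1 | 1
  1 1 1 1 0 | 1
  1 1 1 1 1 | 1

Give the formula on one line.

(((e | b) | c) | (~a | ((c & b) & (a & d))))

  (e | b) = 01010101111111110101010111111111
  ((e | b) | c) = 01011111111111110101111111111111
  ~a = 11111111111111110000000000000000
  (c & b) = 00000000000011110000000000001111
  (a & d) = 00000000000000000011001100110011
  ((c & b) & (a & d)) = 00000000000000000000000000000011
  (~a | ((c & b) & (a & d))) = 11111111111111110000000000000011
  (((e | b) | c) | (~a | ((c & b) & (a & d)))) = 11111111111111110101111111111111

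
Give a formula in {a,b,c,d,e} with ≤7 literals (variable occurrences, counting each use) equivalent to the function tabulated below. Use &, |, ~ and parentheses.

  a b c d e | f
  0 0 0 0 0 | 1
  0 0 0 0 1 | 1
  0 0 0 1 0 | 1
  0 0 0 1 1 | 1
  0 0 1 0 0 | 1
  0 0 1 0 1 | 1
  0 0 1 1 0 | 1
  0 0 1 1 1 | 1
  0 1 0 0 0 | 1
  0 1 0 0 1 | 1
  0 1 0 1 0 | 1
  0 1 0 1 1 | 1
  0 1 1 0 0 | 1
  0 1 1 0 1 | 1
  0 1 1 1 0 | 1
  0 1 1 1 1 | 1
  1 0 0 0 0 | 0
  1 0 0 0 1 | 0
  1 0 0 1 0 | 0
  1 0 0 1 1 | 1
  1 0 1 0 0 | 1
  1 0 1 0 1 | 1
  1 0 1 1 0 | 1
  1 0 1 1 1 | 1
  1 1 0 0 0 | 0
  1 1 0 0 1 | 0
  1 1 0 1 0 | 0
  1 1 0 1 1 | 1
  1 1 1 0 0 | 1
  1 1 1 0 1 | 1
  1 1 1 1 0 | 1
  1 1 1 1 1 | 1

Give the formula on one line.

(((e & ~c) & d) | (c | ~a))

  ~c = 11110000111100001111000011110000
  (e & ~c) = 01010000010100000101000001010000
  ((e & ~c) & d) = 00010000000100000001000000010000
  ~a = 11111111111111110000000000000000
  (c | ~a) = 11111111111111110000111100001111
  (((e & ~c) & d) | (c | ~a)) = 11111111111111110001111100011111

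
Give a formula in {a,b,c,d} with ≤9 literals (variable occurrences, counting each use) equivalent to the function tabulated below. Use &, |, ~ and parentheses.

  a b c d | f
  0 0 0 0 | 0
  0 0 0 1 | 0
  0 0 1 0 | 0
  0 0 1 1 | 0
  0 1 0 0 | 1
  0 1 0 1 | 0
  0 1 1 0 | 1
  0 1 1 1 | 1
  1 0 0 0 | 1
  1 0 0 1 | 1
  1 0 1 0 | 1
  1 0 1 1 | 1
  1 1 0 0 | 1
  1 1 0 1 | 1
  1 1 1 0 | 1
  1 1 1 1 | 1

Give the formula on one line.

((a | ((b & a) | (b & c))) | (a | (b & ~d)))

  (b & a) = 0000000000001111
  (b & c) = 0000001100000011
  ((b & a) | (b & c)) = 0000001100001111
  (a | ((b & a) | (b & c))) = 0000001111111111
  ~d = 1010101010101010
  (b & ~d) = 0000101000001010
  (a | (b & ~d)) = 0000101011111111
  ((a | ((b & a) | (b & c))) | (a | (b & ~d))) = 0000101111111111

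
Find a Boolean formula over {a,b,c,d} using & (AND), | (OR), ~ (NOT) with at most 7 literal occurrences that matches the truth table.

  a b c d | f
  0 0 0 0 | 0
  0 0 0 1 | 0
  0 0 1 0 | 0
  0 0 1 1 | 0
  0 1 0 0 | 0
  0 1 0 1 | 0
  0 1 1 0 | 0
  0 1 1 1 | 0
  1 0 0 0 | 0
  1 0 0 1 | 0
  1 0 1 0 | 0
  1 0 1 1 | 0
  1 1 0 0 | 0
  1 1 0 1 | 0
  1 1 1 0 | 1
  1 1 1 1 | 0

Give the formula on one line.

  (a & b) = 0000000000001111
  ~d = 1010101010101010
  (~d & c) = 0010001000100010
  ((a & b) & (~d & c)) = 0000000000000010

((a & b) & (~d & c))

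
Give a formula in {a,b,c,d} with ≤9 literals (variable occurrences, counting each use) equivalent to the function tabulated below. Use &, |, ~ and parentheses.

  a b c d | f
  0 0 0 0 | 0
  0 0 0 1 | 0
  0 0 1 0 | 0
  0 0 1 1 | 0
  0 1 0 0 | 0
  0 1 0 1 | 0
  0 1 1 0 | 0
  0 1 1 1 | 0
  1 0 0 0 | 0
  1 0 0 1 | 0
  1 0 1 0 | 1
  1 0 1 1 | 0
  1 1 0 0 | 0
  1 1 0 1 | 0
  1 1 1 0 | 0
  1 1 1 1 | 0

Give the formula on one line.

  ~d = 1010101010101010
  (b | ~d) = 1010111110101111
  ((b | ~d) & c) = 0010001100100011
  (((b | ~d) & c) & a) = 0000000000100011
  ~b = 1111000011110000
  (~b & c) = 0011000000110000
  ((((b | ~d) & c) & a) & (~b & c)) = 0000000000100000

((((b | ~d) & c) & a) & (~b & c))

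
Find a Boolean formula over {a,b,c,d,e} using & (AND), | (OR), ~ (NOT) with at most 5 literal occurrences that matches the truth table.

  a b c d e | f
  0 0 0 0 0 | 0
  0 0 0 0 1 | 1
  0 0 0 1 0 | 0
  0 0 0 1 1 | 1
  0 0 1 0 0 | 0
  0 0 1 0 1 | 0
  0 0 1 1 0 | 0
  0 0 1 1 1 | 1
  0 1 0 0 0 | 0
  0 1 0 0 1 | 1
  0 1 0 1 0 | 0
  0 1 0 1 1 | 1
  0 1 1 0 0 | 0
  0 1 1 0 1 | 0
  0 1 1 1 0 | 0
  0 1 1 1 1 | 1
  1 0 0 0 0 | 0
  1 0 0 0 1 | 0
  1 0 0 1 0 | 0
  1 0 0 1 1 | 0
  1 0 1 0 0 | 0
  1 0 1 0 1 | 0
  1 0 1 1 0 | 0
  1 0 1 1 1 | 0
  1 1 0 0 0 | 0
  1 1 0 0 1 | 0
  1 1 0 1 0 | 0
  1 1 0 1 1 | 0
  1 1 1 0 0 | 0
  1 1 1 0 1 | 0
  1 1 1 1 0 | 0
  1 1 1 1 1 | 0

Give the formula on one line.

  ~c = 11110000111100001111000011110000
  (d | ~c) = 11110011111100111111001111110011
  ~a = 11111111111111110000000000000000
  (e & ~a) = 01010101010101010000000000000000
  ((d | ~c) & (e & ~a)) = 01010001010100010000000000000000

((d | ~c) & (e & ~a))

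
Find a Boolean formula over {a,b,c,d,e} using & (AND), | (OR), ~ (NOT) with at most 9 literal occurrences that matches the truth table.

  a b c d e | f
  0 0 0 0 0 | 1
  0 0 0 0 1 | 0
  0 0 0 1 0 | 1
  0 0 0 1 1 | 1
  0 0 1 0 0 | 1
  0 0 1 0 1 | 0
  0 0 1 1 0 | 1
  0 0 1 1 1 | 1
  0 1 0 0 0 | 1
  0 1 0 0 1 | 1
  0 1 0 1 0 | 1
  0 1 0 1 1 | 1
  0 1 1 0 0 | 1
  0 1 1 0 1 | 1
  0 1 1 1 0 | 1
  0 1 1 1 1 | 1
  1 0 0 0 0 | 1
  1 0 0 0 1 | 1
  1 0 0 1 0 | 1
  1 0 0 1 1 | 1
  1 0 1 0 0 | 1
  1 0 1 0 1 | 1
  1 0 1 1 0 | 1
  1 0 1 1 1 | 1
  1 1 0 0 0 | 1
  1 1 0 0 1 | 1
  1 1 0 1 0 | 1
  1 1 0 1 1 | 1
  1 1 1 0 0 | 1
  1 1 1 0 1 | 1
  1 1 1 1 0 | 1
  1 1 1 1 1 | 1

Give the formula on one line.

(((~b & (a | ((~e & ~c) | d))) | (e & b)) | (a | ~e))

  ~b = 11111111000000001111111100000000
  ~e = 10101010101010101010101010101010
  ~c = 11110000111100001111000011110000
  (~e & ~c) = 10100000101000001010000010100000
  ((~e & ~c) | d) = 10110011101100111011001110110011
  (a | ((~e & ~c) | d)) = 10110011101100111111111111111111
  (~b & (a | ((~e & ~c) | d))) = 10110011000000001111111100000000
  (e & b) = 00000000010101010000000001010101
  ((~b & (a | ((~e & ~c) | d))) | (e & b)) = 10110011010101011111111101010101
  (a | ~e) = 10101010101010101111111111111111
  (((~b & (a | ((~e & ~c) | d))) | (e & b)) | (a | ~e)) = 10111011111111111111111111111111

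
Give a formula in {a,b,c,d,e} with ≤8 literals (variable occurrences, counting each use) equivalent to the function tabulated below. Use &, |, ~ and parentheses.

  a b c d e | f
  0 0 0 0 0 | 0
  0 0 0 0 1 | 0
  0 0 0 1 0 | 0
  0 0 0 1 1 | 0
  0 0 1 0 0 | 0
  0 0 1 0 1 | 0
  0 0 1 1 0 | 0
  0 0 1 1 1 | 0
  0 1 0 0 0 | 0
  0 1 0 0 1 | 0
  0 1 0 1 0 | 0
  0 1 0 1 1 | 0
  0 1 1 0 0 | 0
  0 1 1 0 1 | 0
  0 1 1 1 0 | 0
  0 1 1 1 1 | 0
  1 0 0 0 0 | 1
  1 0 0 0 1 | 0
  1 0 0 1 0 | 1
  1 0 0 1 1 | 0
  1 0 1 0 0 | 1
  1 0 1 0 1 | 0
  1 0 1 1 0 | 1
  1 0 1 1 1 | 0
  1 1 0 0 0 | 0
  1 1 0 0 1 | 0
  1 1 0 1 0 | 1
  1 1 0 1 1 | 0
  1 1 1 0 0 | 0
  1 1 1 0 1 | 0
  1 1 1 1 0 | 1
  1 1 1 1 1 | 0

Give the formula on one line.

(~e & (((d | ~b) | ~a) & a))

  ~e = 10101010101010101010101010101010
  ~b = 11111111000000001111111100000000
  (d | ~b) = 11111111001100111111111100110011
  ~a = 11111111111111110000000000000000
  ((d | ~b) | ~a) = 11111111111111111111111100110011
  (((d | ~b) | ~a) & a) = 00000000000000001111111100110011
  (~e & (((d | ~b) | ~a) & a)) = 00000000000000001010101000100010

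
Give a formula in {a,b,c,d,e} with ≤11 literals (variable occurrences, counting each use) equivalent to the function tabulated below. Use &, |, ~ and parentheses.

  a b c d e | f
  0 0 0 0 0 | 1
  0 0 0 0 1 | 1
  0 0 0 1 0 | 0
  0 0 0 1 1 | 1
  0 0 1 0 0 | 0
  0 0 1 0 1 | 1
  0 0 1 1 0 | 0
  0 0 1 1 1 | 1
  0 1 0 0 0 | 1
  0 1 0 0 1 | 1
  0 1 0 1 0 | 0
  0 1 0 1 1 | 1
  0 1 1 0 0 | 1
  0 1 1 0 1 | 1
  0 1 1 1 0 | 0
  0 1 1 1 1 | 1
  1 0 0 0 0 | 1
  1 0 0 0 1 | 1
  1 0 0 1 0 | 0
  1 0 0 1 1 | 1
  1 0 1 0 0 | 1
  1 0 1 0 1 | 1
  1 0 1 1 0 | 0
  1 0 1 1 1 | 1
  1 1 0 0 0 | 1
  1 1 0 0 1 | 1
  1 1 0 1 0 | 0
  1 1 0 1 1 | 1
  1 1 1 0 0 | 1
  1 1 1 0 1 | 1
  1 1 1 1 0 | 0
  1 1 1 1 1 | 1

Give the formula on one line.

((~d | e) & (((a & (~b | ~d)) | (e | ~c)) | (b & c)))

  ~d = 11001100110011001100110011001100
  (~d | e) = 11011101110111011101110111011101
  ~b = 11111111000000001111111100000000
  (~b | ~d) = 11111111110011001111111111001100
  (a & (~b | ~d)) = 00000000000000001111111111001100
  ~c = 11110000111100001111000011110000
  (e | ~c) = 11110101111101011111010111110101
  ((a & (~b | ~d)) | (e | ~c)) = 11110101111101011111111111111101
  (b & c) = 00000000000011110000000000001111
  (((a & (~b | ~d)) | (e | ~c)) | (b & c)) = 11110101111111111111111111111111
  ((~d | e) & (((a & (~b | ~d)) | (e | ~c)) | (b & c))) = 11010101110111011101110111011101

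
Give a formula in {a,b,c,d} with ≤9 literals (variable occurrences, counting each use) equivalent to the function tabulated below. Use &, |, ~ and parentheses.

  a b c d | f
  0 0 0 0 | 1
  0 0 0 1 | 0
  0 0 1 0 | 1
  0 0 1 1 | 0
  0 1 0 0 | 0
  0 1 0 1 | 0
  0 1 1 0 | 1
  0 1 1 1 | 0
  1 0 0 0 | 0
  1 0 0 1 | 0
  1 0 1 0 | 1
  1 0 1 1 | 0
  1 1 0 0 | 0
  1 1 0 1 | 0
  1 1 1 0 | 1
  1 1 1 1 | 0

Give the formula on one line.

  ~d = 1010101010101010
  ~b = 1111000011110000
  ~c = 1100110011001100
  (~b & ~c) = 1100000011000000
  ((~b & ~c) | c) = 1111001111110011
  (~d & ((~b & ~c) | c)) = 1010001010100010
  ~a = 1111111100000000
  (c | ~a) = 1111111100110011
  ((~d & ((~b & ~c) | c)) & (c | ~a)) = 1010001000100010

((~d & ((~b & ~c) | c)) & (c | ~a))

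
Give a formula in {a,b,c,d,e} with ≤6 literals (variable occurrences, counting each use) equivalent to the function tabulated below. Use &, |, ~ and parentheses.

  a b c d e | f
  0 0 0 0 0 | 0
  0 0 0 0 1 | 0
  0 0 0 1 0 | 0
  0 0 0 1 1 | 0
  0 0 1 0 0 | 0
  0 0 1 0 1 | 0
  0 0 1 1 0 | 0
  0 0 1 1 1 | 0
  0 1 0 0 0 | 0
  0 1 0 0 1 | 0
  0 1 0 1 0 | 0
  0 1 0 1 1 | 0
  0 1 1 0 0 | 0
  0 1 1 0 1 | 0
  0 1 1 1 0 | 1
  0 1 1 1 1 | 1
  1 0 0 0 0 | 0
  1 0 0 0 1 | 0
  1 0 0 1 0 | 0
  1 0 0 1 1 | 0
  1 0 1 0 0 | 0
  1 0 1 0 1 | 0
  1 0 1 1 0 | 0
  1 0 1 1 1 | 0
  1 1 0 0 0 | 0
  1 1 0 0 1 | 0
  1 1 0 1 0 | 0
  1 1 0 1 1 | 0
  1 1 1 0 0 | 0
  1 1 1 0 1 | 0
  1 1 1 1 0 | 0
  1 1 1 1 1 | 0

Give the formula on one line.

  ~a = 11111111111111110000000000000000
  (b & c) = 00000000000011110000000000001111
  (a | d) = 00110011001100111111111111111111
  ((b & c) & (a | d)) = 00000000000000110000000000001111
  (~a & ((b & c) & (a | d))) = 00000000000000110000000000000000

(~a & ((b & c) & (a | d)))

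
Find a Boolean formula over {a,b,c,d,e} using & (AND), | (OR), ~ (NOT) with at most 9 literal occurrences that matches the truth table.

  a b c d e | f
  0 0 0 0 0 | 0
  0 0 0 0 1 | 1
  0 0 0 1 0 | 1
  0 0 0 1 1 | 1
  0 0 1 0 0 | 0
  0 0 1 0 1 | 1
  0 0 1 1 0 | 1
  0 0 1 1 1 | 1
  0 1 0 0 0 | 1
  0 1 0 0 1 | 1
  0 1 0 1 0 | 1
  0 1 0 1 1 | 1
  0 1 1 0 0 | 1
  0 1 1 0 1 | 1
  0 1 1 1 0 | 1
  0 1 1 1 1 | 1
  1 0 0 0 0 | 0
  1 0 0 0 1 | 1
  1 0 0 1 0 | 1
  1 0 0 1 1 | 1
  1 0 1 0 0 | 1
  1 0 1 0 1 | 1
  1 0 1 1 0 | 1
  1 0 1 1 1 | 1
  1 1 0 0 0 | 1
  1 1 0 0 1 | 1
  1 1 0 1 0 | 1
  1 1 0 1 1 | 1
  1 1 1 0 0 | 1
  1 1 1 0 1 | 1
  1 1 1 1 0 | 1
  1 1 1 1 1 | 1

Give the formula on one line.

  (d | e) = 01110111011101110111011101110111
  (d | c) = 00111111001111110011111100111111
  ((d | c) & a) = 00000000000000000011111100111111
  ~e = 10101010101010101010101010101010
  ~c = 11110000111100001111000011110000
  (~e | ~c) = 11111010111110101111101011111010
  ((~e | ~c) & b) = 00000000111110100000000011111010
  (((d | c) & a) | ((~e | ~c) & b)) = 00000000111110100011111111111111
  ((d | e) | (((d | c) & a) | ((~e | ~c) & b))) = 01110111111111110111111111111111

((d | e) | (((d | c) & a) | ((~e | ~c) & b)))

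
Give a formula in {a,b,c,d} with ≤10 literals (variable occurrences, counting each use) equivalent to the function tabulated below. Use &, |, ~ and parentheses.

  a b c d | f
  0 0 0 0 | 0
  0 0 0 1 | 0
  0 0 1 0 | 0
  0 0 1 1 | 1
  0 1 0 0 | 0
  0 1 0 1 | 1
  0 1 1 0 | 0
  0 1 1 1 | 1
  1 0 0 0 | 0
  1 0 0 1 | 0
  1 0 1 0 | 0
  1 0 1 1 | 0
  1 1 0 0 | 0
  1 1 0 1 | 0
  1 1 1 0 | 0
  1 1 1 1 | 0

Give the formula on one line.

  ~a = 1111111100000000
  (~a & d) = 0101010100000000
  ~b = 1111000011110000
  (d | ~b) = 1111010111110101
  (c & (d | ~b)) = 0011000100110001
  ((c & (d | ~b)) & ~b) = 0011000000110000
  (b | a) = 0000111111111111
  (((c & (d | ~b)) & ~b) | (b | a)) = 0011111111111111
  ((~a & d) & (((c & (d | ~b)) & ~b) | (b | a))) = 0001010100000000

((~a & d) & (((c & (d | ~b)) & ~b) | (b | a)))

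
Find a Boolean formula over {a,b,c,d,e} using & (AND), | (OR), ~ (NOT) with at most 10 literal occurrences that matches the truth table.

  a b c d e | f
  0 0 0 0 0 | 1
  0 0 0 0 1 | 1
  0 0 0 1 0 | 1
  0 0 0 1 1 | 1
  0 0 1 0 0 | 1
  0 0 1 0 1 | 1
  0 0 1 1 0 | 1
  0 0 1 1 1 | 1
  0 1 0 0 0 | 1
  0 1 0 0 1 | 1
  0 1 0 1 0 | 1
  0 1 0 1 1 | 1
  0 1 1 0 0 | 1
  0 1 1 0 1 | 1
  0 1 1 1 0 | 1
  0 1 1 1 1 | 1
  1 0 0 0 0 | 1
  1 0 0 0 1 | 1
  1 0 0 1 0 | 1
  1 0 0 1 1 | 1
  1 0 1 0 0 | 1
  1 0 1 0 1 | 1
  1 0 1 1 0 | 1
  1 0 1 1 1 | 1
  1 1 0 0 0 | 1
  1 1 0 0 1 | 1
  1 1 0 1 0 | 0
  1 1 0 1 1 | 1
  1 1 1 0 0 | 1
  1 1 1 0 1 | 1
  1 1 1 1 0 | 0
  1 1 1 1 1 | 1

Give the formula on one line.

  ~d = 11001100110011001100110011001100
  ~a = 11111111111111110000000000000000
  (~d | ~a) = 11111111111111111100110011001100
  (a & e) = 00000000000000000101010101010101
  (b | c) = 00001111111111110000111111111111
  ((a & e) & (b | c)) = 00000000000000000000010101010101
  ~b = 11111111000000001111111100000000
  (((a & e) & (b | c)) | ~b) = 11111111000000001111111101010101
  ((~d | ~a) | (((a & e) & (b | c)) | ~b)) = 11111111111111111111111111011101

((~d | ~a) | (((a & e) & (b | c)) | ~b))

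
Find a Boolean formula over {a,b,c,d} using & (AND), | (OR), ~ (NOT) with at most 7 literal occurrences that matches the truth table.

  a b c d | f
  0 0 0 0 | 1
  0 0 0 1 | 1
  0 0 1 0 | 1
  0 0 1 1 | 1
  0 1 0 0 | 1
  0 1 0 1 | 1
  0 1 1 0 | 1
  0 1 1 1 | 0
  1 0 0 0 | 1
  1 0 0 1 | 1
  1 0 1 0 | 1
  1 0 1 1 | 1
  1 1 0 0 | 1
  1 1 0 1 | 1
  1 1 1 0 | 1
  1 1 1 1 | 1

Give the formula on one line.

((~d | (a | ~c)) | ~b)

  ~d = 1010101010101010
  ~c = 1100110011001100
  (a | ~c) = 1100110011111111
  (~d | (a | ~c)) = 1110111011111111
  ~b = 1111000011110000
  ((~d | (a | ~c)) | ~b) = 1111111011111111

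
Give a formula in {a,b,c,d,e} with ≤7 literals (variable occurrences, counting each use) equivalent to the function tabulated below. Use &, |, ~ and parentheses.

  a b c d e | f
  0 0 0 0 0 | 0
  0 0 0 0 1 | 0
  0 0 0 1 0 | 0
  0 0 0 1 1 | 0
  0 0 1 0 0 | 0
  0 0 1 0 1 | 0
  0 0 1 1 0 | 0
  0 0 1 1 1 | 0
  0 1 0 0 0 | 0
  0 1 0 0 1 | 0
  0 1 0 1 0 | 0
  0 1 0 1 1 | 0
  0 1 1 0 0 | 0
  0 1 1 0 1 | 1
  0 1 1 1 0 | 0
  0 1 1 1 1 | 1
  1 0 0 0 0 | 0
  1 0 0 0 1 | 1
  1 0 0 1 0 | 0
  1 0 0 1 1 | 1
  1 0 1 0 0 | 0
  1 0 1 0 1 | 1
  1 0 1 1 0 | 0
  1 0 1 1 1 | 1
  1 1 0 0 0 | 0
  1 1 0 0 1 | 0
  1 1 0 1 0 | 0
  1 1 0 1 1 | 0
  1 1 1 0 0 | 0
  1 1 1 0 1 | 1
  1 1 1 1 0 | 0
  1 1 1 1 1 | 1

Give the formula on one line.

  ~b = 11111111000000001111111100000000
  (c | ~b) = 11111111000011111111111100001111
  (e & (c | ~b)) = 01010101000001010101010100000101
  ~e = 10101010101010101010101010101010
  (~e | b) = 10101010111111111010101011111111
  (a | (~e | b)) = 10101010111111111111111111111111
  ((e & (c | ~b)) & (a | (~e | b))) = 00000000000001010101010100000101

((e & (c | ~b)) & (a | (~e | b)))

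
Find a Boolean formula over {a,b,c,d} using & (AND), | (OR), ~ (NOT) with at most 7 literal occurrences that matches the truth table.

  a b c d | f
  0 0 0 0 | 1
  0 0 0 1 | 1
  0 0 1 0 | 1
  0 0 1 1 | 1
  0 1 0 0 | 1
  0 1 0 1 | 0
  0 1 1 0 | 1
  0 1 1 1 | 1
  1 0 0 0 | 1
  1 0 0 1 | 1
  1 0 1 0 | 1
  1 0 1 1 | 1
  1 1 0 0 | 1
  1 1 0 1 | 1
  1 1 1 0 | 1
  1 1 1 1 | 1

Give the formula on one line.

((~b | ~d) | (((d | b) & c) | a))

  ~b = 1111000011110000
  ~d = 1010101010101010
  (~b | ~d) = 1111101011111010
  (d | b) = 0101111101011111
  ((d | b) & c) = 0001001100010011
  (((d | b) & c) | a) = 0001001111111111
  ((~b | ~d) | (((d | b) & c) | a)) = 1111101111111111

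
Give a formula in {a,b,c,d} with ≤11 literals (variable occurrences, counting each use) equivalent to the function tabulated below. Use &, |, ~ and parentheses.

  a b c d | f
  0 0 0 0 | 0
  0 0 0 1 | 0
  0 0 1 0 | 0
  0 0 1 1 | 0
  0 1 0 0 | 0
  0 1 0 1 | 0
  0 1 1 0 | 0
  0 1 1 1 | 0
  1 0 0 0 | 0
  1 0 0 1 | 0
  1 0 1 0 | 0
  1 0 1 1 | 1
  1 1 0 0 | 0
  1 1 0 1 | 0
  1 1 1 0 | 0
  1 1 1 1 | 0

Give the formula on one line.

  ~c = 1100110011001100
  (a & ~c) = 0000000011001100
  ~b = 1111000011110000
  (~b & d) = 0101000001010000
  ((a & ~c) | (~b & d)) = 0101000011011100
  (d & c) = 0001000100010001
  (((a & ~c) | (~b & d)) & (d & c)) = 0001000000010000
  (~c | a) = 1100110011111111
  ((((a & ~c) | (~b & d)) & (d & c)) & (~c | a)) = 0000000000010000

((((a & ~c) | (~b & d)) & (d & c)) & (~c | a))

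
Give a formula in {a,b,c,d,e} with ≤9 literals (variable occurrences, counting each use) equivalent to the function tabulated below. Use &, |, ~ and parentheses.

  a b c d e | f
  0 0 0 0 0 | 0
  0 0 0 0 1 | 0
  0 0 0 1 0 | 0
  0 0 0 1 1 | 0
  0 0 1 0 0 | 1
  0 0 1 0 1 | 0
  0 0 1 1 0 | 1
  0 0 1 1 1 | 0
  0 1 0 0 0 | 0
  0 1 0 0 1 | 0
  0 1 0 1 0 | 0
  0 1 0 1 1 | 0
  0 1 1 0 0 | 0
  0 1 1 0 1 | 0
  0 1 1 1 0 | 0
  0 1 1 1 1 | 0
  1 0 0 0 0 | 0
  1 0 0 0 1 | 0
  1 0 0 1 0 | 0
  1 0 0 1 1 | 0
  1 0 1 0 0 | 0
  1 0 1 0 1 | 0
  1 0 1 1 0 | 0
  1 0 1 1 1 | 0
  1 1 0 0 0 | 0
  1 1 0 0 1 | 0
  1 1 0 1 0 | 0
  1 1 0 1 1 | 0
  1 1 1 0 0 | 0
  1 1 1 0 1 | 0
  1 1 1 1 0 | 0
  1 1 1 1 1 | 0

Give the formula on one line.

  ~b = 11111111000000001111111100000000
  ~e = 10101010101010101010101010101010
  (c & ~e) = 00001010000010100000101000001010
  ((c & ~e) | a) = 00001010000010101111111111111111
  ~a = 11111111111111110000000000000000
  ~d = 11001100110011001100110011001100
  (~d | ~e) = 11101110111011101110111011101110
  (~a & (~d | ~e)) = 11101110111011100000000000000000
  (((c & ~e) | a) & (~a & (~d | ~e))) = 00001010000010100000000000000000
  (~b & (((c & ~e) | a) & (~a & (~d | ~e)))) = 00001010000000000000000000000000

(~b & (((c & ~e) | a) & (~a & (~d | ~e))))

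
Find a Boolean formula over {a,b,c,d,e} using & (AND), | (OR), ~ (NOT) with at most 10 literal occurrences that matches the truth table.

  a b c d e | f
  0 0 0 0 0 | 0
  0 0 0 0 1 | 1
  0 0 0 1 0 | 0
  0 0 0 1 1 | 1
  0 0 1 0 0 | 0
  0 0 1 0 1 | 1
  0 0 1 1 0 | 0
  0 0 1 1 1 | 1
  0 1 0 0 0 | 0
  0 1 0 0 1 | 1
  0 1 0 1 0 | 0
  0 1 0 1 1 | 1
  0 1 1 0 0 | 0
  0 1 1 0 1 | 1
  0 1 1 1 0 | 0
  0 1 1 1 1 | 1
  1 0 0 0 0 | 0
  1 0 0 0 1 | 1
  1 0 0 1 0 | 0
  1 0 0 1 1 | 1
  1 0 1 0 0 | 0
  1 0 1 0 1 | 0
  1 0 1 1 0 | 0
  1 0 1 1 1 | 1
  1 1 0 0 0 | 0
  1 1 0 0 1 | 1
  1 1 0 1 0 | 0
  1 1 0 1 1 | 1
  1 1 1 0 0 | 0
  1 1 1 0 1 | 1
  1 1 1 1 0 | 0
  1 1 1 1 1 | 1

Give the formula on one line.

  ~c = 11110000111100001111000011110000
  (e & ~c) = 01010000010100000101000001010000
  ~b = 11111111000000001111111100000000
  ~e = 10101010101010101010101010101010
  (~b | ~e) = 11111111101010101111111110101010
  ((e & ~c) & (~b | ~e)) = 01010000000000000101000000000000
  (~b & d) = 00110011000000000011001100000000
  ~a = 11111111111111110000000000000000
  ((~b & d) | ~a) = 11111111111111110011001100000000
  (b | ((~b & d) | ~a)) = 11111111111111110011001111111111
  (e & (b | ((~b & d) | ~a))) = 01010101010101010001000101010101
  (((e & ~c) & (~b | ~e)) | (e & (b | ((~b & d) | ~a)))) = 01010101010101010101000101010101

(((e & ~c) & (~b | ~e)) | (e & (b | ((~b & d) | ~a))))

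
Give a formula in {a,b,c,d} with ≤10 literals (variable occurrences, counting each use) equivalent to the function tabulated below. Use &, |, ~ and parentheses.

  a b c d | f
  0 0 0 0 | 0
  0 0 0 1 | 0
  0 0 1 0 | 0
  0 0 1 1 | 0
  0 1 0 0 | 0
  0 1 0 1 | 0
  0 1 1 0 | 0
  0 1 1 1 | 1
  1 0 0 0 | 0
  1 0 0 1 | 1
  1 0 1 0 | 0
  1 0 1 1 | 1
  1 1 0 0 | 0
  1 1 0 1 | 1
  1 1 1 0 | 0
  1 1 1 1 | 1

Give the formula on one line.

  (a & d) = 0000000001010101
  (c & a) = 0000000000110011
  ((a & d) | (c & a)) = 0000000001110111
  (c | ((a & d) | (c & a))) = 0011001101110111
  ((c | ((a & d) | (c & a))) & d) = 0001000101010101
  (b & d) = 0000010100000101
  ((b & d) | a) = 0000010111111111
  (((c | ((a & d) | (c & a))) & d) & ((b & d) | a)) = 0000000101010101

(((c | ((a & d) | (c & a))) & d) & ((b & d) | a))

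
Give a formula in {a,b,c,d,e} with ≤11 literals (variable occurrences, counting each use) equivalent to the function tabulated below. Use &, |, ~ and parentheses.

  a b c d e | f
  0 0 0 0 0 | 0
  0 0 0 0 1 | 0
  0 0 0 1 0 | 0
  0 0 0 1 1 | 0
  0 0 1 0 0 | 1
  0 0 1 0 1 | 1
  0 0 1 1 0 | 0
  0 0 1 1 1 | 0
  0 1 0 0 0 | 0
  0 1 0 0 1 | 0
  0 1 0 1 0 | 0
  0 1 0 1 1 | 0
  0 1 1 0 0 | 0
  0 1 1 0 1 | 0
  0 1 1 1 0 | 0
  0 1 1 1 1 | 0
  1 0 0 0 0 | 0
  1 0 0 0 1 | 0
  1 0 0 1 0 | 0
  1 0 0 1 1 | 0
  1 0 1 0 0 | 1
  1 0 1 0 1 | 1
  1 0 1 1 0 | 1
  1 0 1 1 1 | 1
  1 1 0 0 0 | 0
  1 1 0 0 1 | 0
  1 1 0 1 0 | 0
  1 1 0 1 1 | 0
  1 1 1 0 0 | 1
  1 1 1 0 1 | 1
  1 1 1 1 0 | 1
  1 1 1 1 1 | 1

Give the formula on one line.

  ~b = 11111111000000001111111100000000
  (~b | a) = 11111111000000001111111111111111
  ((~b | a) | d) = 11111111001100111111111111111111
  (((~b | a) | d) & c) = 00001111000000110000111100001111
  ~d = 11001100110011001100110011001100
  ((((~b | a) | d) & c) & ~d) = 00001100000000000000110000001100
  (c & a) = 00000000000000000000111100001111
  ((c & a) & d) = 00000000000000000000001100000011
  (((((~b | a) | d) & c) & ~d) | ((c & a) & d)) = 00001100000000000000111100001111

(((((~b | a) | d) & c) & ~d) | ((c & a) & d))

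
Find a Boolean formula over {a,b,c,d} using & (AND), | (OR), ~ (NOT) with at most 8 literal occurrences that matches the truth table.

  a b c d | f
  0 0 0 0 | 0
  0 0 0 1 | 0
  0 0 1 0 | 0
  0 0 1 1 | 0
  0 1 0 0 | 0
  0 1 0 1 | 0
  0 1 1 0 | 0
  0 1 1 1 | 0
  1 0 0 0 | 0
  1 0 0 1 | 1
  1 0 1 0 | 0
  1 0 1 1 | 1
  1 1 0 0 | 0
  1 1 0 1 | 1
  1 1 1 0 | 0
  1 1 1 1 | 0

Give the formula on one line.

  ~b = 1111000011110000
  (c & ~b) = 0011000000110000
  ~c = 1100110011001100
  ((c & ~b) | ~c) = 1111110011111100
  (d | c) = 0111011101110111
  (b | d) = 0101111101011111
  ((b | d) & a) = 0000000001011111
  ((d | c) & ((b | d) & a)) = 0000000001010111
  (((c & ~b) | ~c) & ((d | c) & ((b | d) & a))) = 0000000001010100

(((c & ~b) | ~c) & ((d | c) & ((b | d) & a)))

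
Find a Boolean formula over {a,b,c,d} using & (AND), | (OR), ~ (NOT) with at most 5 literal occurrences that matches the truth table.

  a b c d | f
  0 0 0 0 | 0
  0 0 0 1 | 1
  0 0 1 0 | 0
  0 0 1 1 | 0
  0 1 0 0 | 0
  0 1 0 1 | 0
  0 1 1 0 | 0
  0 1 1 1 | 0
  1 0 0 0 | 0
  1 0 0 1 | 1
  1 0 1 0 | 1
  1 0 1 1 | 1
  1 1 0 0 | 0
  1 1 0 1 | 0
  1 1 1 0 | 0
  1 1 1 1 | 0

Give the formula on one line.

(((~c & d) | (a & c)) & ~b)

  ~c = 1100110011001100
  (~c & d) = 0100010001000100
  (a & c) = 0000000000110011
  ((~c & d) | (a & c)) = 0100010001110111
  ~b = 1111000011110000
  (((~c & d) | (a & c)) & ~b) = 0100000001110000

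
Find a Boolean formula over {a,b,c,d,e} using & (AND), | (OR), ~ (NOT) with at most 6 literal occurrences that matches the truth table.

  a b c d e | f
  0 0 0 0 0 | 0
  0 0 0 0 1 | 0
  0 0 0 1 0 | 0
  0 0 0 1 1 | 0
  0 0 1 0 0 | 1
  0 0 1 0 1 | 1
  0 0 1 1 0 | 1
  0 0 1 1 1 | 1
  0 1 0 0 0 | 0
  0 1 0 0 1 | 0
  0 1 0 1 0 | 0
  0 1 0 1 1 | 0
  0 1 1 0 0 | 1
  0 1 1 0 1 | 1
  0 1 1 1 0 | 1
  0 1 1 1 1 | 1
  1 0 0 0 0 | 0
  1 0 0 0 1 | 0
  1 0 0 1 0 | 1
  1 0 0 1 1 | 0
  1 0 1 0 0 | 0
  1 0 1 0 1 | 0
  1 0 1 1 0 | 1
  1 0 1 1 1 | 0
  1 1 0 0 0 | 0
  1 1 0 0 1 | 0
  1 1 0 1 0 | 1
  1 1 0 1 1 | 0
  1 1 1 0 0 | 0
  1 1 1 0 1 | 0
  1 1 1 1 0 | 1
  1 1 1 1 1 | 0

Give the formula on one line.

  ~e = 10101010101010101010101010101010
  (a & ~e) = 00000000000000001010101010101010
  ((a & ~e) & d) = 00000000000000000010001000100010
  ~a = 11111111111111110000000000000000
  (c & ~a) = 00001111000011110000000000000000
  (((a & ~e) & d) | (c & ~a)) = 00001111000011110010001000100010

(((a & ~e) & d) | (c & ~a))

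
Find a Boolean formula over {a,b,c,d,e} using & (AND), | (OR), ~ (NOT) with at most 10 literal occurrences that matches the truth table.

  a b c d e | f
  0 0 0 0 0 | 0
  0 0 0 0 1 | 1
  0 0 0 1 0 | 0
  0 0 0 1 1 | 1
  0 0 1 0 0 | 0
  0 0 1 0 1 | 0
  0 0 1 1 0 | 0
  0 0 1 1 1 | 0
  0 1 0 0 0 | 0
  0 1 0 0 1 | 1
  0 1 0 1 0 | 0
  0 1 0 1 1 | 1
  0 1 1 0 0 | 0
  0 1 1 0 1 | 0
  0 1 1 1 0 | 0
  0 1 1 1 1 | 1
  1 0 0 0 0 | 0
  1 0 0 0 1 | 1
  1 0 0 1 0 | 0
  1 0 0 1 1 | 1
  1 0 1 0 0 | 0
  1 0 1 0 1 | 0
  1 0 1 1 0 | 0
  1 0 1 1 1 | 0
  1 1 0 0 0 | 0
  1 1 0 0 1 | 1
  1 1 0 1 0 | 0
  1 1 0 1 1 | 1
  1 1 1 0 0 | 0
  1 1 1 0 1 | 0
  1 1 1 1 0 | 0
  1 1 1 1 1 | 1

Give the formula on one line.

((e & ((d & ~c) | (b | ~d))) & (d | (~d & ~c)))

  ~c = 11110000111100001111000011110000
  (d & ~c) = 00110000001100000011000000110000
  ~d = 11001100110011001100110011001100
  (b | ~d) = 11001100111111111100110011111111
  ((d & ~c) | (b | ~d)) = 11111100111111111111110011111111
  (e & ((d & ~c) | (b | ~d))) = 01010100010101010101010001010101
  (~d & ~c) = 11000000110000001100000011000000
  (d | (~d & ~c)) = 11110011111100111111001111110011
  ((e & ((d & ~c) | (b | ~d))) & (d | (~d & ~c))) = 01010000010100010101000001010001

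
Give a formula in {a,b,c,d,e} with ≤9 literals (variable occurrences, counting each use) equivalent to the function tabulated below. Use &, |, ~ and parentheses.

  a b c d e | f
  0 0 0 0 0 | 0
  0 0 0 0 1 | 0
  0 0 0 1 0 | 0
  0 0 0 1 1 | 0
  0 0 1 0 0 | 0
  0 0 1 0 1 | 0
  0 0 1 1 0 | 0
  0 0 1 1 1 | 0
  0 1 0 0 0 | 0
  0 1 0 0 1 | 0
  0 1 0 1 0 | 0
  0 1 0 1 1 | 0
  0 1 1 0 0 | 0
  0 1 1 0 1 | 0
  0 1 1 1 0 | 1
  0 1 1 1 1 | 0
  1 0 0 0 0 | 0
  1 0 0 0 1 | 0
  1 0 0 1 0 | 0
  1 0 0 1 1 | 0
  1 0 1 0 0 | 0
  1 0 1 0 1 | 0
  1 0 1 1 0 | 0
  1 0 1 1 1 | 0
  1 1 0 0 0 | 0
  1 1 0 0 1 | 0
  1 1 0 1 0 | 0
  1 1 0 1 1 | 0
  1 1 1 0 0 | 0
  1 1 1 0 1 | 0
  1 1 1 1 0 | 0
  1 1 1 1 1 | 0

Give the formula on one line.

  ~a = 11111111111111110000000000000000
  (~a & c) = 00001111000011110000000000000000
  ((~a & c) & b) = 00000000000011110000000000000000
  ~b = 11111111000000001111111100000000
  ~e = 10101010101010101010101010101010
  (~b | ~e) = 11111111101010101111111110101010
  (((~a & c) & b) & (~b | ~e)) = 00000000000010100000000000000000
  (d & (((~a & c) & b) & (~b | ~e))) = 00000000000000100000000000000000

(d & (((~a & c) & b) & (~b | ~e)))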